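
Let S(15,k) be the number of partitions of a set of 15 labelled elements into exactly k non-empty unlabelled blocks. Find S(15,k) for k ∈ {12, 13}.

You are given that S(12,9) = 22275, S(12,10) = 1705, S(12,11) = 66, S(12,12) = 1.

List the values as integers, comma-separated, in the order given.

i=13: T(13,10)=22275+10·1705=39325 | T(13,11)=1705+11·66=2431 | T(13,12)=66+12·1=78 | T(13,13)=1+13·0=1
i=14: T(14,11)=39325+11·2431=66066 | T(14,12)=2431+12·78=3367 | T(14,13)=78+13·1=91
i=15: T(15,12)=66066+12·3367=106470 | T(15,13)=3367+13·91=4550
Read S(15,12) = 106470, S(15,13) = 4550.

106470, 4550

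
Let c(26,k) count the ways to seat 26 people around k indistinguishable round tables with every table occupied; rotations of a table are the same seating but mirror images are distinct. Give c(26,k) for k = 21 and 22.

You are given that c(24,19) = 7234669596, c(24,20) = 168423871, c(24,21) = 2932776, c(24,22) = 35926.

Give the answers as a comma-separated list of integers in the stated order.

17247104875, 333685495

r25: T_25,20=24×168423871+7234669596=11276842500; T_25,21=24×2932776+168423871=238810495; T_25,22=24×35926+2932776=3795000
r26: T_26,21=25×238810495+11276842500=17247104875; T_26,22=25×3795000+238810495=333685495
Read c(26,21) = 17247104875, c(26,22) = 333685495.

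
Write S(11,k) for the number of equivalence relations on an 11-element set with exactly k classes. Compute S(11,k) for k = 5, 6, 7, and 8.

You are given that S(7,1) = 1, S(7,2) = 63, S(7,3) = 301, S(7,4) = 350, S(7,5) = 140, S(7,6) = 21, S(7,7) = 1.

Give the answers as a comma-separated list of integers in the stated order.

[8] T[8,2]:2*63+1=127 · T[8,3]:3*301+63=966 · T[8,4]:4*350+301=1701 · T[8,5]:5*140+350=1050 · T[8,6]:6*21+140=266 · T[8,7]:7*1+21=28 · T[8,8]:8*0+1=1
[9] T[9,3]:3*966+127=3025 · T[9,4]:4*1701+966=7770 · T[9,5]:5*1050+1701=6951 · T[9,6]:6*266+1050=2646 · T[9,7]:7*28+266=462 · T[9,8]:8*1+28=36
[10] T[10,4]:4*7770+3025=34105 · T[10,5]:5*6951+7770=42525 · T[10,6]:6*2646+6951=22827 · T[10,7]:7*462+2646=5880 · T[10,8]:8*36+462=750
[11] T[11,5]:5*42525+34105=246730 · T[11,6]:6*22827+42525=179487 · T[11,7]:7*5880+22827=63987 · T[11,8]:8*750+5880=11880
Read S(11,5) = 246730, S(11,6) = 179487, S(11,7) = 63987, S(11,8) = 11880.

246730, 179487, 63987, 11880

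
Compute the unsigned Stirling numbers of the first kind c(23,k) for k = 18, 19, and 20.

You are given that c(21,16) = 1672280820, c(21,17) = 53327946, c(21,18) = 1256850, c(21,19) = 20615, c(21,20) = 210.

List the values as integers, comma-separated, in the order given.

r22: T_22,17=21×53327946+1672280820=2792167686; T_22,18=21×1256850+53327946=79721796; T_22,19=21×20615+1256850=1689765; T_22,20=21×210+20615=25025
r23: T_23,18=22×79721796+2792167686=4546047198; T_23,19=22×1689765+79721796=116896626; T_23,20=22×25025+1689765=2240315
Read c(23,18) = 4546047198, c(23,19) = 116896626, c(23,20) = 2240315.

4546047198, 116896626, 2240315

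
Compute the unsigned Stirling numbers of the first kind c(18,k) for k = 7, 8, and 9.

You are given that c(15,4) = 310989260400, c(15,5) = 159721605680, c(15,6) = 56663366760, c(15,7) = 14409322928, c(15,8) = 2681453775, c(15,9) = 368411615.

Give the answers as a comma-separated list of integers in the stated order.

i=16: T(16,5)=310989260400+15·159721605680=2706813345600 | T(16,6)=159721605680+15·56663366760=1009672107080 | T(16,7)=56663366760+15·14409322928=272803210680 | T(16,8)=14409322928+15·2681453775=54631129553 | T(16,9)=2681453775+15·368411615=8207628000
i=17: T(17,6)=2706813345600+16·1009672107080=18861567058880 | T(17,7)=1009672107080+16·272803210680=5374523477960 | T(17,8)=272803210680+16·54631129553=1146901283528 | T(17,9)=54631129553+16·8207628000=185953177553
i=18: T(18,7)=18861567058880+17·5374523477960=110228466184200 | T(18,8)=5374523477960+17·1146901283528=24871845297936 | T(18,9)=1146901283528+17·185953177553=4308105301929
Read c(18,7) = 110228466184200, c(18,8) = 24871845297936, c(18,9) = 4308105301929.

110228466184200, 24871845297936, 4308105301929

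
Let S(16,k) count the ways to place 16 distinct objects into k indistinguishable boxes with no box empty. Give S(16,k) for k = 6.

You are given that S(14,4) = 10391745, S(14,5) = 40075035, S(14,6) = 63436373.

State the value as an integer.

2734926558

i=15: T(15,5)=10391745+5·40075035=210766920 | T(15,6)=40075035+6·63436373=420693273
i=16: T(16,6)=210766920+6·420693273=2734926558
Read S(16,6) = 2734926558.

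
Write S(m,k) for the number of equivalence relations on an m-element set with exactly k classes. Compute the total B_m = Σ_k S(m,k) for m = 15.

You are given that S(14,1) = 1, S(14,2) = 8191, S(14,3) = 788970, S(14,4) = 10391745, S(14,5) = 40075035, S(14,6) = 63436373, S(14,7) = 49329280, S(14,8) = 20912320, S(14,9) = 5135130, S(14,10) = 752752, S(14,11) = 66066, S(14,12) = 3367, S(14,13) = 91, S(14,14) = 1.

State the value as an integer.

1382958545

row 15: T[15][1]=1·1+0=1  T[15][2]=2·8191+1=16383  T[15][3]=3·788970+8191=2375101  T[15][4]=4·10391745+788970=42355950  T[15][5]=5·40075035+10391745=210766920  T[15][6]=6·63436373+40075035=420693273  T[15][7]=7·49329280+63436373=408741333  T[15][8]=8·20912320+49329280=216627840  T[15][9]=9·5135130+20912320=67128490  T[15][10]=10·752752+5135130=12662650  T[15][11]=11·66066+752752=1479478  T[15][12]=12·3367+66066=106470  T[15][13]=13·91+3367=4550  T[15][14]=14·1+91=105  T[15][15]=15·0+1=1
B_15 = ΣS(15,k) = 1+16383+2375101+42355950+210766920+420693273+408741333+216627840+67128490+12662650+1479478+106470+4550+105+1 = 1382958545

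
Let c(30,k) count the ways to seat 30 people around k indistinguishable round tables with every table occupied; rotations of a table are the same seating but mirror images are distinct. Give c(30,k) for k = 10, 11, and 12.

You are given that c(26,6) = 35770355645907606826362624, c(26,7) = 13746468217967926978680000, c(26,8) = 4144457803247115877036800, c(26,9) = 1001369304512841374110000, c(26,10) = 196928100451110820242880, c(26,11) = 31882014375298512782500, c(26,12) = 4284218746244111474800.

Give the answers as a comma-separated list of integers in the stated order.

row 27: T[27][7]=26·13746468217967926978680000+35770355645907606826362624=393178529313073708272042624  T[27][8]=26·4144457803247115877036800+13746468217967926978680000=121502371102392939781636800  T[27][9]=26·1001369304512841374110000+4144457803247115877036800=30180059720580991603896800  T[27][10]=26·196928100451110820242880+1001369304512841374110000=6121499916241722700424880  T[27][11]=26·31882014375298512782500+196928100451110820242880=1025860474208872152587880  T[27][12]=26·4284218746244111474800+31882014375298512782500=143271701777645411127300
row 28: T[28][8]=27·121502371102392939781636800+393178529313073708272042624=3673742549077683082376236224  T[28][9]=27·30180059720580991603896800+121502371102392939781636800=936363983558079713086850400  T[28][10]=27·6121499916241722700424880+30180059720580991603896800=195460557459107504515368560  T[28][11]=27·1025860474208872152587880+6121499916241722700424880=33819732719881270820297640  T[28][12]=27·143271701777645411127300+1025860474208872152587880=4894196422205298253024980
row 29: T[29][9]=28·936363983558079713086850400+3673742549077683082376236224=29891934088703915048808047424  T[29][10]=28·195460557459107504515368560+936363983558079713086850400=6409259592413089839517170080  T[29][11]=28·33819732719881270820297640+195460557459107504515368560=1142413073615783087483702480  T[29][12]=28·4894196422205298253024980+33819732719881270820297640=170857232541629621904997080
row 30: T[30][10]=29·6409259592413089839517170080+29891934088703915048808047424=215760462268683520394805979744  T[30][11]=29·1142413073615783087483702480+6409259592413089839517170080=39539238727270799376544542000  T[30][12]=29·170857232541629621904997080+1142413073615783087483702480=6097272817323042122728617800
Read c(30,10) = 215760462268683520394805979744, c(30,11) = 39539238727270799376544542000, c(30,12) = 6097272817323042122728617800.

215760462268683520394805979744, 39539238727270799376544542000, 6097272817323042122728617800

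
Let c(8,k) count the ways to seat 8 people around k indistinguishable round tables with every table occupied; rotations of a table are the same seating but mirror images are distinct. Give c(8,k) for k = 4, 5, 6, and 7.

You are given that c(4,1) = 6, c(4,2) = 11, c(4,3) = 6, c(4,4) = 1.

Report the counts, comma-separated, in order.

6769, 1960, 322, 28

[5] T[5,1]:4*6+0=24 · T[5,2]:4*11+6=50 · T[5,3]:4*6+11=35 · T[5,4]:4*1+6=10 · T[5,5]:4*0+1=1
[6] T[6,2]:5*50+24=274 · T[6,3]:5*35+50=225 · T[6,4]:5*10+35=85 · T[6,5]:5*1+10=15 · T[6,6]:5*0+1=1
[7] T[7,3]:6*225+274=1624 · T[7,4]:6*85+225=735 · T[7,5]:6*15+85=175 · T[7,6]:6*1+15=21 · T[7,7]:6*0+1=1
[8] T[8,4]:7*735+1624=6769 · T[8,5]:7*175+735=1960 · T[8,6]:7*21+175=322 · T[8,7]:7*1+21=28
Read c(8,4) = 6769, c(8,5) = 1960, c(8,6) = 322, c(8,7) = 28.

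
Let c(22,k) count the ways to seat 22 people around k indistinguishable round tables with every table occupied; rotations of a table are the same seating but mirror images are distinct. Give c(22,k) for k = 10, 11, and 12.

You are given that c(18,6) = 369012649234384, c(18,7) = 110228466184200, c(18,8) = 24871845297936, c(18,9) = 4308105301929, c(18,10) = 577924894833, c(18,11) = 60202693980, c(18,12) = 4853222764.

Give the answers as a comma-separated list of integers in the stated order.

row 19: T[19][7]=18·110228466184200+369012649234384=2353125040549984  T[19][8]=18·24871845297936+110228466184200=557921681547048  T[19][9]=18·4308105301929+24871845297936=102417740732658  T[19][10]=18·577924894833+4308105301929=14710753408923  T[19][11]=18·60202693980+577924894833=1661573386473  T[19][12]=18·4853222764+60202693980=147560703732
row 20: T[20][8]=19·557921681547048+2353125040549984=12953636989943896  T[20][9]=19·102417740732658+557921681547048=2503858755467550  T[20][10]=19·14710753408923+102417740732658=381922055502195  T[20][11]=19·1661573386473+14710753408923=46280647751910  T[20][12]=19·147560703732+1661573386473=4465226757381
row 21: T[21][9]=20·2503858755467550+12953636989943896=63030812099294896  T[21][10]=20·381922055502195+2503858755467550=10142299865511450  T[21][11]=20·46280647751910+381922055502195=1307535010540395  T[21][12]=20·4465226757381+46280647751910=135585182899530
row 22: T[22][10]=21·10142299865511450+63030812099294896=276019109275035346  T[22][11]=21·1307535010540395+10142299865511450=37600535086859745  T[22][12]=21·135585182899530+1307535010540395=4154823851430525
Read c(22,10) = 276019109275035346, c(22,11) = 37600535086859745, c(22,12) = 4154823851430525.

276019109275035346, 37600535086859745, 4154823851430525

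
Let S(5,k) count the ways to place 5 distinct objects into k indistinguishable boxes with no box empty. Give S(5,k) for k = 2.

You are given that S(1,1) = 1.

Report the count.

15

r2: T_2,1=1×1+0=1; T_2,2=2×0+1=1
r3: T_3,1=1×1+0=1; T_3,2=2×1+1=3
r4: T_4,1=1×1+0=1; T_4,2=2×3+1=7
r5: T_5,2=2×7+1=15
Read S(5,2) = 15.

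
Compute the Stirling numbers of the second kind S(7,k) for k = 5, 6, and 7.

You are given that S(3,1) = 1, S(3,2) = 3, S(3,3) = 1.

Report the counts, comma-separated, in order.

140, 21, 1

row 4: T[4][2]=2·3+1=7  T[4][3]=3·1+3=6  T[4][4]=4·0+1=1
row 5: T[5][3]=3·6+7=25  T[5][4]=4·1+6=10  T[5][5]=5·0+1=1
row 6: T[6][4]=4·10+25=65  T[6][5]=5·1+10=15  T[6][6]=6·0+1=1
row 7: T[7][5]=5·15+65=140  T[7][6]=6·1+15=21  T[7][7]=7·0+1=1
Read S(7,5) = 140, S(7,6) = 21, S(7,7) = 1.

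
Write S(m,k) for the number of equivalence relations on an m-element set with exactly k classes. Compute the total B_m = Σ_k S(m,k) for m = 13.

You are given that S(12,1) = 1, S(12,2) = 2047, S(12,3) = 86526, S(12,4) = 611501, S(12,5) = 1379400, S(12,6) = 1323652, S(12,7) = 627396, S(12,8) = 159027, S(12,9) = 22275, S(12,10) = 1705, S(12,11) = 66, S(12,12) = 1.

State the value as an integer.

27644437

row 13: T[13][1]=1·1+0=1  T[13][2]=2·2047+1=4095  T[13][3]=3·86526+2047=261625  T[13][4]=4·611501+86526=2532530  T[13][5]=5·1379400+611501=7508501  T[13][6]=6·1323652+1379400=9321312  T[13][7]=7·627396+1323652=5715424  T[13][8]=8·159027+627396=1899612  T[13][9]=9·22275+159027=359502  T[13][10]=10·1705+22275=39325  T[13][11]=11·66+1705=2431  T[13][12]=12·1+66=78  T[13][13]=13·0+1=1
B_13 = ΣS(13,k) = 1+4095+261625+2532530+7508501+9321312+5715424+1899612+359502+39325+2431+78+1 = 27644437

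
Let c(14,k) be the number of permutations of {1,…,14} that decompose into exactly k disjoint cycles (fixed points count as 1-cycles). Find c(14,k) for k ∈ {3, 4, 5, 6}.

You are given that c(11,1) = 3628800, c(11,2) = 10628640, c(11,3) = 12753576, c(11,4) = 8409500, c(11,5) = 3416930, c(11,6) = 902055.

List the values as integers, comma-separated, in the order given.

row 12: T[12][1]=11·3628800+0=39916800  T[12][2]=11·10628640+3628800=120543840  T[12][3]=11·12753576+10628640=150917976  T[12][4]=11·8409500+12753576=105258076  T[12][5]=11·3416930+8409500=45995730  T[12][6]=11·902055+3416930=13339535
row 13: T[13][2]=12·120543840+39916800=1486442880  T[13][3]=12·150917976+120543840=1931559552  T[13][4]=12·105258076+150917976=1414014888  T[13][5]=12·45995730+105258076=657206836  T[13][6]=12·13339535+45995730=206070150
row 14: T[14][3]=13·1931559552+1486442880=26596717056  T[14][4]=13·1414014888+1931559552=20313753096  T[14][5]=13·657206836+1414014888=9957703756  T[14][6]=13·206070150+657206836=3336118786
Read c(14,3) = 26596717056, c(14,4) = 20313753096, c(14,5) = 9957703756, c(14,6) = 3336118786.

26596717056, 20313753096, 9957703756, 3336118786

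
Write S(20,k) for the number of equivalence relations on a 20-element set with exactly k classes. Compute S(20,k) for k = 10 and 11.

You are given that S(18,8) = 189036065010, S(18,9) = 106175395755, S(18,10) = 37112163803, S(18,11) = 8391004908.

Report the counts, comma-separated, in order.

5917584964655, 1900842429486

row 19: T[19][9]=9·106175395755+189036065010=1144614626805  T[19][10]=10·37112163803+106175395755=477297033785  T[19][11]=11·8391004908+37112163803=129413217791
row 20: T[20][10]=10·477297033785+1144614626805=5917584964655  T[20][11]=11·129413217791+477297033785=1900842429486
Read S(20,10) = 5917584964655, S(20,11) = 1900842429486.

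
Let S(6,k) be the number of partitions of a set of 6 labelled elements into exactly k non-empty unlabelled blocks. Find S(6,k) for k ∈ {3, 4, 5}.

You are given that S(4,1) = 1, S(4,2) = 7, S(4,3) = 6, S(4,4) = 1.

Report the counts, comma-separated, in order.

row 5: T[5][2]=2·7+1=15  T[5][3]=3·6+7=25  T[5][4]=4·1+6=10  T[5][5]=5·0+1=1
row 6: T[6][3]=3·25+15=90  T[6][4]=4·10+25=65  T[6][5]=5·1+10=15
Read S(6,3) = 90, S(6,4) = 65, S(6,5) = 15.

90, 65, 15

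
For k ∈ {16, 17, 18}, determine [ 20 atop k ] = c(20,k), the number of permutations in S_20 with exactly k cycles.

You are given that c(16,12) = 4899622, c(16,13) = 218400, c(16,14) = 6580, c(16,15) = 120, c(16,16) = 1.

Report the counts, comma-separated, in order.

@17  (17,13):218400·16+4899622→8394022, (17,14):6580·16+218400→323680, (17,15):120·16+6580→8500, (17,16):1·16+120→136, (17,17):0·16+1→1
@18  (18,14):323680·17+8394022→13896582, (18,15):8500·17+323680→468180, (18,16):136·17+8500→10812, (18,17):1·17+136→153, (18,18):0·17+1→1
@19  (19,15):468180·18+13896582→22323822, (19,16):10812·18+468180→662796, (19,17):153·18+10812→13566, (19,18):1·18+153→171
@20  (20,16):662796·19+22323822→34916946, (20,17):13566·19+662796→920550, (20,18):171·19+13566→16815
Read c(20,16) = 34916946, c(20,17) = 920550, c(20,18) = 16815.

34916946, 920550, 16815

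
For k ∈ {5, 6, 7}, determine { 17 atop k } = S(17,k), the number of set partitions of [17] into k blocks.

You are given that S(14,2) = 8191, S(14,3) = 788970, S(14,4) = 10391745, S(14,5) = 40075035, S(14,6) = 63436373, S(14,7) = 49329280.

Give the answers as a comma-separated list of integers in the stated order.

5652751651, 17505749898, 25708104786

r15: T_15,3=3×788970+8191=2375101; T_15,4=4×10391745+788970=42355950; T_15,5=5×40075035+10391745=210766920; T_15,6=6×63436373+40075035=420693273; T_15,7=7×49329280+63436373=408741333
r16: T_16,4=4×42355950+2375101=171798901; T_16,5=5×210766920+42355950=1096190550; T_16,6=6×420693273+210766920=2734926558; T_16,7=7×408741333+420693273=3281882604
r17: T_17,5=5×1096190550+171798901=5652751651; T_17,6=6×2734926558+1096190550=17505749898; T_17,7=7×3281882604+2734926558=25708104786
Read S(17,5) = 5652751651, S(17,6) = 17505749898, S(17,7) = 25708104786.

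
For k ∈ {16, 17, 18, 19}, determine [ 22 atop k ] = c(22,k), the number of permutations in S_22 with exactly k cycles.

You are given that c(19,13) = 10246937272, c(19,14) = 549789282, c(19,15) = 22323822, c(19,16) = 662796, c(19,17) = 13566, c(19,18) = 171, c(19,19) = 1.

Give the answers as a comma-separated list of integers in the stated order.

r20: T_20,14=19×549789282+10246937272=20692933630; T_20,15=19×22323822+549789282=973941900; T_20,16=19×662796+22323822=34916946; T_20,17=19×13566+662796=920550; T_20,18=19×171+13566=16815; T_20,19=19×1+171=190
r21: T_21,15=20×973941900+20692933630=40171771630; T_21,16=20×34916946+973941900=1672280820; T_21,17=20×920550+34916946=53327946; T_21,18=20×16815+920550=1256850; T_21,19=20×190+16815=20615
r22: T_22,16=21×1672280820+40171771630=75289668850; T_22,17=21×53327946+1672280820=2792167686; T_22,18=21×1256850+53327946=79721796; T_22,19=21×20615+1256850=1689765
Read c(22,16) = 75289668850, c(22,17) = 2792167686, c(22,18) = 79721796, c(22,19) = 1689765.

75289668850, 2792167686, 79721796, 1689765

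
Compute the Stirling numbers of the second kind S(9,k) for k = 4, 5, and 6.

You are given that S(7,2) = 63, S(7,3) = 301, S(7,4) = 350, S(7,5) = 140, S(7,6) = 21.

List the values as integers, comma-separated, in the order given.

[8] T[8,3]:3*301+63=966 · T[8,4]:4*350+301=1701 · T[8,5]:5*140+350=1050 · T[8,6]:6*21+140=266
[9] T[9,4]:4*1701+966=7770 · T[9,5]:5*1050+1701=6951 · T[9,6]:6*266+1050=2646
Read S(9,4) = 7770, S(9,5) = 6951, S(9,6) = 2646.

7770, 6951, 2646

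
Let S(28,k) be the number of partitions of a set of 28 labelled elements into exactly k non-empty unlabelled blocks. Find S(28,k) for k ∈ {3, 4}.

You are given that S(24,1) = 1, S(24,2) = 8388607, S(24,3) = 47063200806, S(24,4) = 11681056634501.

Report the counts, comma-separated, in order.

3812664524766, 2998587019946701

r25: T_25,1=1×1+0=1; T_25,2=2×8388607+1=16777215; T_25,3=3×47063200806+8388607=141197991025; T_25,4=4×11681056634501+47063200806=46771289738810
r26: T_26,1=1×1+0=1; T_26,2=2×16777215+1=33554431; T_26,3=3×141197991025+16777215=423610750290; T_26,4=4×46771289738810+141197991025=187226356946265
r27: T_27,2=2×33554431+1=67108863; T_27,3=3×423610750290+33554431=1270865805301; T_27,4=4×187226356946265+423610750290=749329038535350
r28: T_28,3=3×1270865805301+67108863=3812664524766; T_28,4=4×749329038535350+1270865805301=2998587019946701
Read S(28,3) = 3812664524766, S(28,4) = 2998587019946701.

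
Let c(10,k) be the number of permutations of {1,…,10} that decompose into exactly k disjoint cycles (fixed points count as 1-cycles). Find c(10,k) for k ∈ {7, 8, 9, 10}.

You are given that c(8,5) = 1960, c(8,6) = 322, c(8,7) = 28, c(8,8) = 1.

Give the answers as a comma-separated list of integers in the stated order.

r9: T_9,6=8×322+1960=4536; T_9,7=8×28+322=546; T_9,8=8×1+28=36; T_9,9=8×0+1=1
r10: T_10,7=9×546+4536=9450; T_10,8=9×36+546=870; T_10,9=9×1+36=45; T_10,10=9×0+1=1
Read c(10,7) = 9450, c(10,8) = 870, c(10,9) = 45, c(10,10) = 1.

9450, 870, 45, 1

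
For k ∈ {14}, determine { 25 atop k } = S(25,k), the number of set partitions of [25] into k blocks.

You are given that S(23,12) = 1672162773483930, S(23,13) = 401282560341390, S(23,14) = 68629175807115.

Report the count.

25958110360896000

i=24: T(24,13)=1672162773483930+13·401282560341390=6888836057922000 | T(24,14)=401282560341390+14·68629175807115=1362091021641000
i=25: T(25,14)=6888836057922000+14·1362091021641000=25958110360896000
Read S(25,14) = 25958110360896000.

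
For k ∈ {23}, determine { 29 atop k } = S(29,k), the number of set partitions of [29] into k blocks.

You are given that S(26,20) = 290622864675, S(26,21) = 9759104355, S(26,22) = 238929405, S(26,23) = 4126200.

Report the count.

r27: T_27,21=21×9759104355+290622864675=495564056130; T_27,22=22×238929405+9759104355=15015551265; T_27,23=23×4126200+238929405=333832005
r28: T_28,22=22×15015551265+495564056130=825906183960; T_28,23=23×333832005+15015551265=22693687380
r29: T_29,23=23×22693687380+825906183960=1347860993700
Read S(29,23) = 1347860993700.

1347860993700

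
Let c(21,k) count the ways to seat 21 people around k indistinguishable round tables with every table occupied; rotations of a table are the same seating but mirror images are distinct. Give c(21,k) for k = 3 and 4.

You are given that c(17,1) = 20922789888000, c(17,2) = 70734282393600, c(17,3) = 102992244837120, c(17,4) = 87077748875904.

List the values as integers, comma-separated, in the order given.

13803759753640704000, 12870931245150988800

@18  (18,1):20922789888000·17+0→355687428096000, (18,2):70734282393600·17+20922789888000→1223405590579200, (18,3):102992244837120·17+70734282393600→1821602444624640, (18,4):87077748875904·17+102992244837120→1583313975727488
@19  (19,1):355687428096000·18+0→6402373705728000, (19,2):1223405590579200·18+355687428096000→22376988058521600, (19,3):1821602444624640·18+1223405590579200→34012249593822720, (19,4):1583313975727488·18+1821602444624640→30321254007719424
@20  (20,2):22376988058521600·19+6402373705728000→431565146817638400, (20,3):34012249593822720·19+22376988058521600→668609730341153280, (20,4):30321254007719424·19+34012249593822720→610116075740491776
@21  (21,3):668609730341153280·20+431565146817638400→13803759753640704000, (21,4):610116075740491776·20+668609730341153280→12870931245150988800
Read c(21,3) = 13803759753640704000, c(21,4) = 12870931245150988800.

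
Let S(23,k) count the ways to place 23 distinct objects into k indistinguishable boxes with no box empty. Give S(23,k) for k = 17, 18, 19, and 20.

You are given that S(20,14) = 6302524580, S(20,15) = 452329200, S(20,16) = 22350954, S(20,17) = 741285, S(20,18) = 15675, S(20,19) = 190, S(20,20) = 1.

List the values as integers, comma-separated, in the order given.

49916988803, 2364885369, 79781779, 1859550

@21  (21,15):452329200·15+6302524580→13087462580, (21,16):22350954·16+452329200→809944464, (21,17):741285·17+22350954→34952799, (21,18):15675·18+741285→1023435, (21,19):190·19+15675→19285, (21,20):1·20+190→210
@22  (22,16):809944464·16+13087462580→26046574004, (22,17):34952799·17+809944464→1404142047, (22,18):1023435·18+34952799→53374629, (22,19):19285·19+1023435→1389850, (22,20):210·20+19285→23485
@23  (23,17):1404142047·17+26046574004→49916988803, (23,18):53374629·18+1404142047→2364885369, (23,19):1389850·19+53374629→79781779, (23,20):23485·20+1389850→1859550
Read S(23,17) = 49916988803, S(23,18) = 2364885369, S(23,19) = 79781779, S(23,20) = 1859550.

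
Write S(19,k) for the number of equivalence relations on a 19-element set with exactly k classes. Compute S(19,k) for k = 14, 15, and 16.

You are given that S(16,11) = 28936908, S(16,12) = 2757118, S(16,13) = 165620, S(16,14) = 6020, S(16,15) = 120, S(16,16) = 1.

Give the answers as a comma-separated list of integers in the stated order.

243577530, 13916778, 527136

i=17: T(17,12)=28936908+12·2757118=62022324 | T(17,13)=2757118+13·165620=4910178 | T(17,14)=165620+14·6020=249900 | T(17,15)=6020+15·120=7820 | T(17,16)=120+16·1=136
i=18: T(18,13)=62022324+13·4910178=125854638 | T(18,14)=4910178+14·249900=8408778 | T(18,15)=249900+15·7820=367200 | T(18,16)=7820+16·136=9996
i=19: T(19,14)=125854638+14·8408778=243577530 | T(19,15)=8408778+15·367200=13916778 | T(19,16)=367200+16·9996=527136
Read S(19,14) = 243577530, S(19,15) = 13916778, S(19,16) = 527136.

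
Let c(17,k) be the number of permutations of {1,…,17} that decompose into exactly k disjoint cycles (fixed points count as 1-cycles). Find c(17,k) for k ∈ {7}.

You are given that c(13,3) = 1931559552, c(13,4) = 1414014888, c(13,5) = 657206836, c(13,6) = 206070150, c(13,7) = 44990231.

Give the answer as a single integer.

5374523477960

row 14: T[14][4]=13·1414014888+1931559552=20313753096  T[14][5]=13·657206836+1414014888=9957703756  T[14][6]=13·206070150+657206836=3336118786  T[14][7]=13·44990231+206070150=790943153
row 15: T[15][5]=14·9957703756+20313753096=159721605680  T[15][6]=14·3336118786+9957703756=56663366760  T[15][7]=14·790943153+3336118786=14409322928
row 16: T[16][6]=15·56663366760+159721605680=1009672107080  T[16][7]=15·14409322928+56663366760=272803210680
row 17: T[17][7]=16·272803210680+1009672107080=5374523477960
Read c(17,7) = 5374523477960.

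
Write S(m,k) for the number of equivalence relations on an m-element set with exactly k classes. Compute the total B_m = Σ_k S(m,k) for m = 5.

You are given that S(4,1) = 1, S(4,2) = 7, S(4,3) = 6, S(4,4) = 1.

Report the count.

52

@5  (5,1):1·1+0→1, (5,2):7·2+1→15, (5,3):6·3+7→25, (5,4):1·4+6→10, (5,5):0·5+1→1
B_5 = ΣS(5,k) = 1+15+25+10+1 = 52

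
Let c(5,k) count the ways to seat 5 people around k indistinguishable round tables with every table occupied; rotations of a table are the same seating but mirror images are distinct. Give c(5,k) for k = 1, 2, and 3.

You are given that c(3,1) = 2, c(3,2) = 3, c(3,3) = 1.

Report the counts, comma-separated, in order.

24, 50, 35

row 4: T[4][1]=3·2+0=6  T[4][2]=3·3+2=11  T[4][3]=3·1+3=6
row 5: T[5][1]=4·6+0=24  T[5][2]=4·11+6=50  T[5][3]=4·6+11=35
Read c(5,1) = 24, c(5,2) = 50, c(5,3) = 35.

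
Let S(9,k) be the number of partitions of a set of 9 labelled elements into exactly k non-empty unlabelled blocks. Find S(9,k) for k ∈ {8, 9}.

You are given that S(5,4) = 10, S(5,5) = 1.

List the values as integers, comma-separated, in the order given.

[6] T[6,5]:5*1+10=15 · T[6,6]:6*0+1=1
[7] T[7,6]:6*1+15=21 · T[7,7]:7*0+1=1
[8] T[8,7]:7*1+21=28 · T[8,8]:8*0+1=1
[9] T[9,8]:8*1+28=36 · T[9,9]:9*0+1=1
Read S(9,8) = 36, S(9,9) = 1.

36, 1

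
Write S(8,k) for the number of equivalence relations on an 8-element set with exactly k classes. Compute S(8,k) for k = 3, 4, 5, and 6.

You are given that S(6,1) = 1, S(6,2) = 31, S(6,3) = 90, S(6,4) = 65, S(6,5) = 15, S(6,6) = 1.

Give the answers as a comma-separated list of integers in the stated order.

@7  (7,2):31·2+1→63, (7,3):90·3+31→301, (7,4):65·4+90→350, (7,5):15·5+65→140, (7,6):1·6+15→21
@8  (8,3):301·3+63→966, (8,4):350·4+301→1701, (8,5):140·5+350→1050, (8,6):21·6+140→266
Read S(8,3) = 966, S(8,4) = 1701, S(8,5) = 1050, S(8,6) = 266.

966, 1701, 1050, 266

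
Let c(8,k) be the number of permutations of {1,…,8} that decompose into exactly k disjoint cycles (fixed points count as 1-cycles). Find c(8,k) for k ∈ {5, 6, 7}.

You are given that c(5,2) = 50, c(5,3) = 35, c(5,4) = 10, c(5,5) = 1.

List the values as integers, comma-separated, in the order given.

1960, 322, 28

r6: T_6,3=5×35+50=225; T_6,4=5×10+35=85; T_6,5=5×1+10=15; T_6,6=5×0+1=1
r7: T_7,4=6×85+225=735; T_7,5=6×15+85=175; T_7,6=6×1+15=21; T_7,7=6×0+1=1
r8: T_8,5=7×175+735=1960; T_8,6=7×21+175=322; T_8,7=7×1+21=28
Read c(8,5) = 1960, c(8,6) = 322, c(8,7) = 28.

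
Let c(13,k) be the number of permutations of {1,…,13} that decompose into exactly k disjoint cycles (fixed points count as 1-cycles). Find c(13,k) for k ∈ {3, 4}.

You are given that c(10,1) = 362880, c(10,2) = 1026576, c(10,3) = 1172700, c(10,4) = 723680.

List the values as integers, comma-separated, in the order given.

1931559552, 1414014888

[11] T[11,1]:10*362880+0=3628800 · T[11,2]:10*1026576+362880=10628640 · T[11,3]:10*1172700+1026576=12753576 · T[11,4]:10*723680+1172700=8409500
[12] T[12,2]:11*10628640+3628800=120543840 · T[12,3]:11*12753576+10628640=150917976 · T[12,4]:11*8409500+12753576=105258076
[13] T[13,3]:12*150917976+120543840=1931559552 · T[13,4]:12*105258076+150917976=1414014888
Read c(13,3) = 1931559552, c(13,4) = 1414014888.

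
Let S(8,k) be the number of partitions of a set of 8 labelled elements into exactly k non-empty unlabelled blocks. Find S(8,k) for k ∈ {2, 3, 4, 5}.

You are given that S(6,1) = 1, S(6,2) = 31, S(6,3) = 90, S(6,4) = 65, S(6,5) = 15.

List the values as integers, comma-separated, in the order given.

127, 966, 1701, 1050

r7: T_7,1=1×1+0=1; T_7,2=2×31+1=63; T_7,3=3×90+31=301; T_7,4=4×65+90=350; T_7,5=5×15+65=140
r8: T_8,2=2×63+1=127; T_8,3=3×301+63=966; T_8,4=4×350+301=1701; T_8,5=5×140+350=1050
Read S(8,2) = 127, S(8,3) = 966, S(8,4) = 1701, S(8,5) = 1050.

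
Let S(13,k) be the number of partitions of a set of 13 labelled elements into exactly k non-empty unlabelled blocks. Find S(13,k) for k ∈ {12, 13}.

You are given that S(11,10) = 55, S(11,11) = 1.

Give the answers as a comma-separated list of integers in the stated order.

78, 1

row 12: T[12][11]=11·1+55=66  T[12][12]=12·0+1=1
row 13: T[13][12]=12·1+66=78  T[13][13]=13·0+1=1
Read S(13,12) = 78, S(13,13) = 1.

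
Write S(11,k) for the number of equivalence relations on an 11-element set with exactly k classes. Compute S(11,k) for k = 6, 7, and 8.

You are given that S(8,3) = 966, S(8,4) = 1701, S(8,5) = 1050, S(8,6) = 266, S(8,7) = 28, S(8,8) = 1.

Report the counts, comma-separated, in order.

i=9: T(9,4)=966+4·1701=7770 | T(9,5)=1701+5·1050=6951 | T(9,6)=1050+6·266=2646 | T(9,7)=266+7·28=462 | T(9,8)=28+8·1=36
i=10: T(10,5)=7770+5·6951=42525 | T(10,6)=6951+6·2646=22827 | T(10,7)=2646+7·462=5880 | T(10,8)=462+8·36=750
i=11: T(11,6)=42525+6·22827=179487 | T(11,7)=22827+7·5880=63987 | T(11,8)=5880+8·750=11880
Read S(11,6) = 179487, S(11,7) = 63987, S(11,8) = 11880.

179487, 63987, 11880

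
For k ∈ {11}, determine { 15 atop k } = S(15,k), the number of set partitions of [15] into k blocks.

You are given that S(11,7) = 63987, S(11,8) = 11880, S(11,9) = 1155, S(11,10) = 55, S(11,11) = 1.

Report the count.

r12: T_12,8=8×11880+63987=159027; T_12,9=9×1155+11880=22275; T_12,10=10×55+1155=1705; T_12,11=11×1+55=66
r13: T_13,9=9×22275+159027=359502; T_13,10=10×1705+22275=39325; T_13,11=11×66+1705=2431
r14: T_14,10=10×39325+359502=752752; T_14,11=11×2431+39325=66066
r15: T_15,11=11×66066+752752=1479478
Read S(15,11) = 1479478.

1479478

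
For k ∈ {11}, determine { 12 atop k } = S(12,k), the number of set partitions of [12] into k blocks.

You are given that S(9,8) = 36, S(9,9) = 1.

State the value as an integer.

66

[10] T[10,9]:9*1+36=45 · T[10,10]:10*0+1=1
[11] T[11,10]:10*1+45=55 · T[11,11]:11*0+1=1
[12] T[12,11]:11*1+55=66
Read S(12,11) = 66.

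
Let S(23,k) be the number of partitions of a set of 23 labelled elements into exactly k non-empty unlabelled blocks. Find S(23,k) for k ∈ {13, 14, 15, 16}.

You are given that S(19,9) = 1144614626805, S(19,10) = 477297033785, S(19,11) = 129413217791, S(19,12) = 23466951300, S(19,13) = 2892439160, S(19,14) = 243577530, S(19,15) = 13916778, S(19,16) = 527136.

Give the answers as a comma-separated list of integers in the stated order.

[20] T[20,10]:10*477297033785+1144614626805=5917584964655 · T[20,11]:11*129413217791+477297033785=1900842429486 · T[20,12]:12*23466951300+129413217791=411016633391 · T[20,13]:13*2892439160+23466951300=61068660380 · T[20,14]:14*243577530+2892439160=6302524580 · T[20,15]:15*13916778+243577530=452329200 · T[20,16]:16*527136+13916778=22350954
[21] T[21,11]:11*1900842429486+5917584964655=26826851689001 · T[21,12]:12*411016633391+1900842429486=6833042030178 · T[21,13]:13*61068660380+411016633391=1204909218331 · T[21,14]:14*6302524580+61068660380=149304004500 · T[21,15]:15*452329200+6302524580=13087462580 · T[21,16]:16*22350954+452329200=809944464
[22] T[22,12]:12*6833042030178+26826851689001=108823356051137 · T[22,13]:13*1204909218331+6833042030178=22496861868481 · T[22,14]:14*149304004500+1204909218331=3295165281331 · T[22,15]:15*13087462580+149304004500=345615943200 · T[22,16]:16*809944464+13087462580=26046574004
[23] T[23,13]:13*22496861868481+108823356051137=401282560341390 · T[23,14]:14*3295165281331+22496861868481=68629175807115 · T[23,15]:15*345615943200+3295165281331=8479404429331 · T[23,16]:16*26046574004+345615943200=762361127264
Read S(23,13) = 401282560341390, S(23,14) = 68629175807115, S(23,15) = 8479404429331, S(23,16) = 762361127264.

401282560341390, 68629175807115, 8479404429331, 762361127264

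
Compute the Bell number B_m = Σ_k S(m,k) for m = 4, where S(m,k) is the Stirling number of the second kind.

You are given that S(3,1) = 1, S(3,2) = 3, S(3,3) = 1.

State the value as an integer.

15

[4] T[4,1]:1*1+0=1 · T[4,2]:2*3+1=7 · T[4,3]:3*1+3=6 · T[4,4]:4*0+1=1
B_4 = ΣS(4,k) = 1+7+6+1 = 15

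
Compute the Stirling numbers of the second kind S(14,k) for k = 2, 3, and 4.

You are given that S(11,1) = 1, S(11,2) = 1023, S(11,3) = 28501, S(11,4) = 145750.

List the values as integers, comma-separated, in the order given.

r12: T_12,1=1×1+0=1; T_12,2=2×1023+1=2047; T_12,3=3×28501+1023=86526; T_12,4=4×145750+28501=611501
r13: T_13,1=1×1+0=1; T_13,2=2×2047+1=4095; T_13,3=3×86526+2047=261625; T_13,4=4×611501+86526=2532530
r14: T_14,2=2×4095+1=8191; T_14,3=3×261625+4095=788970; T_14,4=4×2532530+261625=10391745
Read S(14,2) = 8191, S(14,3) = 788970, S(14,4) = 10391745.

8191, 788970, 10391745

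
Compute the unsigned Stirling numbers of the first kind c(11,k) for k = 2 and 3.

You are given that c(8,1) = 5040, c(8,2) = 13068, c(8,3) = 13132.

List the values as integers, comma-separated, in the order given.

r9: T_9,1=8×5040+0=40320; T_9,2=8×13068+5040=109584; T_9,3=8×13132+13068=118124
r10: T_10,1=9×40320+0=362880; T_10,2=9×109584+40320=1026576; T_10,3=9×118124+109584=1172700
r11: T_11,2=10×1026576+362880=10628640; T_11,3=10×1172700+1026576=12753576
Read c(11,2) = 10628640, c(11,3) = 12753576.

10628640, 12753576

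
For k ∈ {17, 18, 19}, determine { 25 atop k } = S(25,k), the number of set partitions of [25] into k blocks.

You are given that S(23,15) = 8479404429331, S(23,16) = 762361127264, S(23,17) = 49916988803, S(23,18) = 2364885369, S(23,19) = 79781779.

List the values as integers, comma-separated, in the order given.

48063331393110, 3275678594925, 166218969675

[24] T[24,16]:16*762361127264+8479404429331=20677182465555 · T[24,17]:17*49916988803+762361127264=1610949936915 · T[24,18]:18*2364885369+49916988803=92484925445 · T[24,19]:19*79781779+2364885369=3880739170
[25] T[25,17]:17*1610949936915+20677182465555=48063331393110 · T[25,18]:18*92484925445+1610949936915=3275678594925 · T[25,19]:19*3880739170+92484925445=166218969675
Read S(25,17) = 48063331393110, S(25,18) = 3275678594925, S(25,19) = 166218969675.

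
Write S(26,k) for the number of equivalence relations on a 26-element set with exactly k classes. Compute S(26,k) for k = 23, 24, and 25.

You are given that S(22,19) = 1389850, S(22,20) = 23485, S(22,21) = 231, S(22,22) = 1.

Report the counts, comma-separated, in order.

4126200, 47450, 325

@23  (23,20):23485·20+1389850→1859550, (23,21):231·21+23485→28336, (23,22):1·22+231→253, (23,23):0·23+1→1
@24  (24,21):28336·21+1859550→2454606, (24,22):253·22+28336→33902, (24,23):1·23+253→276, (24,24):0·24+1→1
@25  (25,22):33902·22+2454606→3200450, (25,23):276·23+33902→40250, (25,24):1·24+276→300, (25,25):0·25+1→1
@26  (26,23):40250·23+3200450→4126200, (26,24):300·24+40250→47450, (26,25):1·25+300→325
Read S(26,23) = 4126200, S(26,24) = 47450, S(26,25) = 325.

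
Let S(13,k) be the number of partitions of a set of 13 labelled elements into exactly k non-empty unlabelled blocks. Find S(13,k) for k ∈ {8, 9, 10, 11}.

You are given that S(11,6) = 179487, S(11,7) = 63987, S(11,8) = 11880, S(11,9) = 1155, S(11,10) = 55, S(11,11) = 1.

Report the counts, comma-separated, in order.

r12: T_12,7=7×63987+179487=627396; T_12,8=8×11880+63987=159027; T_12,9=9×1155+11880=22275; T_12,10=10×55+1155=1705; T_12,11=11×1+55=66
r13: T_13,8=8×159027+627396=1899612; T_13,9=9×22275+159027=359502; T_13,10=10×1705+22275=39325; T_13,11=11×66+1705=2431
Read S(13,8) = 1899612, S(13,9) = 359502, S(13,10) = 39325, S(13,11) = 2431.

1899612, 359502, 39325, 2431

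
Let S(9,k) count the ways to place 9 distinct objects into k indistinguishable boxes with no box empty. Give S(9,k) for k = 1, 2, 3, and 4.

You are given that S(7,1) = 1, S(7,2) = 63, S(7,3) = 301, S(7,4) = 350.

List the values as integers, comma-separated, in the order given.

1, 255, 3025, 7770

row 8: T[8][1]=1·1+0=1  T[8][2]=2·63+1=127  T[8][3]=3·301+63=966  T[8][4]=4·350+301=1701
row 9: T[9][1]=1·1+0=1  T[9][2]=2·127+1=255  T[9][3]=3·966+127=3025  T[9][4]=4·1701+966=7770
Read S(9,1) = 1, S(9,2) = 255, S(9,3) = 3025, S(9,4) = 7770.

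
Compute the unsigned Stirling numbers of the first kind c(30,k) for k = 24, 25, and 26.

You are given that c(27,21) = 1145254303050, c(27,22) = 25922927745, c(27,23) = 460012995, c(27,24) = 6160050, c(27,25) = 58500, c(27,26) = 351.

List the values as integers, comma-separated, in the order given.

@28  (28,22):25922927745·27+1145254303050→1845173352165, (28,23):460012995·27+25922927745→38343278610, (28,24):6160050·27+460012995→626334345, (28,25):58500·27+6160050→7739550, (28,26):351·27+58500→67977
@29  (29,23):38343278610·28+1845173352165→2918785153245, (29,24):626334345·28+38343278610→55880640270, (29,25):7739550·28+626334345→843041745, (29,26):67977·28+7739550→9642906
@30  (30,24):55880640270·29+2918785153245→4539323721075, (30,25):843041745·29+55880640270→80328850875, (30,26):9642906·29+843041745→1122686019
Read c(30,24) = 4539323721075, c(30,25) = 80328850875, c(30,26) = 1122686019.

4539323721075, 80328850875, 1122686019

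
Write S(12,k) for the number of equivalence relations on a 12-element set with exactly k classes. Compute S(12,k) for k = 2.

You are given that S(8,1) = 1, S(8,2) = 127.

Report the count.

2047

@9  (9,1):1·1+0→1, (9,2):127·2+1→255
@10  (10,1):1·1+0→1, (10,2):255·2+1→511
@11  (11,1):1·1+0→1, (11,2):511·2+1→1023
@12  (12,2):1023·2+1→2047
Read S(12,2) = 2047.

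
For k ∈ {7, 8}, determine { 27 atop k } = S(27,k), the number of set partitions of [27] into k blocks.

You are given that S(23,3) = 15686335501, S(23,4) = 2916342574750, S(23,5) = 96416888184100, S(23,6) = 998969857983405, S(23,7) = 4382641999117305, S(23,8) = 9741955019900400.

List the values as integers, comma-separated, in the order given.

[24] T[24,4]:4*2916342574750+15686335501=11681056634501 · T[24,5]:5*96416888184100+2916342574750=485000783495250 · T[24,6]:6*998969857983405+96416888184100=6090236036084530 · T[24,7]:7*4382641999117305+998969857983405=31677463851804540 · T[24,8]:8*9741955019900400+4382641999117305=82318282158320505
[25] T[25,5]:5*485000783495250+11681056634501=2436684974110751 · T[25,6]:6*6090236036084530+485000783495250=37026417000002430 · T[25,7]:7*31677463851804540+6090236036084530=227832482998716310 · T[25,8]:8*82318282158320505+31677463851804540=690223721118368580
[26] T[26,6]:6*37026417000002430+2436684974110751=224595186974125331 · T[26,7]:7*227832482998716310+37026417000002430=1631853797991016600 · T[26,8]:8*690223721118368580+227832482998716310=5749622251945664950
[27] T[27,7]:7*1631853797991016600+224595186974125331=11647571772911241531 · T[27,8]:8*5749622251945664950+1631853797991016600=47628831813556336200
Read S(27,7) = 11647571772911241531, S(27,8) = 47628831813556336200.

11647571772911241531, 47628831813556336200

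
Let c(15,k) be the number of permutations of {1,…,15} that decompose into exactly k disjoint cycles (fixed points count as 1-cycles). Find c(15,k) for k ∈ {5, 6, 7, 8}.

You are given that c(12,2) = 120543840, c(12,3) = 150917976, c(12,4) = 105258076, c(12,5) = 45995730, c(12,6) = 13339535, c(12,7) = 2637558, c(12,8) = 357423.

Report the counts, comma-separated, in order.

159721605680, 56663366760, 14409322928, 2681453775

@13  (13,3):150917976·12+120543840→1931559552, (13,4):105258076·12+150917976→1414014888, (13,5):45995730·12+105258076→657206836, (13,6):13339535·12+45995730→206070150, (13,7):2637558·12+13339535→44990231, (13,8):357423·12+2637558→6926634
@14  (14,4):1414014888·13+1931559552→20313753096, (14,5):657206836·13+1414014888→9957703756, (14,6):206070150·13+657206836→3336118786, (14,7):44990231·13+206070150→790943153, (14,8):6926634·13+44990231→135036473
@15  (15,5):9957703756·14+20313753096→159721605680, (15,6):3336118786·14+9957703756→56663366760, (15,7):790943153·14+3336118786→14409322928, (15,8):135036473·14+790943153→2681453775
Read c(15,5) = 159721605680, c(15,6) = 56663366760, c(15,7) = 14409322928, c(15,8) = 2681453775.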